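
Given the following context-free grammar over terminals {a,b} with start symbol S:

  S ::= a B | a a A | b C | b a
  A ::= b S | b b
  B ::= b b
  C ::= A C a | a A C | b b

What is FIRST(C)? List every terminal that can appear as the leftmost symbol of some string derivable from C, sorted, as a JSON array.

FIRST iteration:
pass 1:
  A via A→b S: +{b}
  B via B→b b: +{b}
  C via C→A C a: +{b}
  C via C→a A C: +{a}
  S via S→a B: +{a}
  S via S→b C: +{b}
  FIRST(S)={a,b}  FIRST(A)={b}  FIRST(B)={b}  FIRST(C)={a,b}
pass 2: — fixpoint
  FIRST(S)={a,b}  FIRST(A)={b}  FIRST(B)={b}  FIRST(C)={a,b}

FIRST(C) = ["a", "b"]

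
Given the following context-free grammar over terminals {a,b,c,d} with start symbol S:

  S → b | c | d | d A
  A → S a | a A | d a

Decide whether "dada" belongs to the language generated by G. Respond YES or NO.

CNF form of G:
  S -> T1 A | b | c | d
  A -> S T0 | T0 A | T1 T0
  T0 -> a
  T1 -> d

CYK fill:
  T[0,0] 'd' = {S,T1}  orig:{S}
  T[1,1] 'a' = {T0}  orig:{}
  T[2,2] 'd' = {S,T1}  orig:{S}
  T[3,3] 'a' = {T0}  orig:{}
  T[0,1] 'da' = {A}
  T[1,2] 'ad' = ∅
  T[2,3] 'da' = {A}
  T[0,2] 'dad' = ∅
  T[1,3] 'ada' = {A}
  T[0,3] 'dada' = {S}

S ∈ T[0,3] ⇒ YES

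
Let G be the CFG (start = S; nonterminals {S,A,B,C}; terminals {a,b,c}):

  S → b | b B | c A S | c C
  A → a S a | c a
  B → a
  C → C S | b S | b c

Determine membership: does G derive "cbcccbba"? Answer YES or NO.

CNF form of G:
  S -> T1 C | T1 X4 | T2 B | b
  A -> T0 X3 | T1 T0
  B -> a
  C -> C S | T2 S | T2 T1
  T0 -> a
  T1 -> c
  T2 -> b
  X3 -> S T0
  X4 -> A S

CYK fill:
  [0..0]={T1}  "c"  orig:{}
  [1..1]={S,T2}  "b"  orig:{S}
  [2..2]={T1}  "c"  orig:{}
  [3..3]={T1}  "c"  orig:{}
  [4..4]={T1}  "c"  orig:{}
  [5..5]={S,T2}  "b"  orig:{S}
  [6..6]={S,T2}  "b"  orig:{S}
  [7..7]={B,T0}  "a"  orig:{B}
  [0..1]=∅  "cb"
  [1..2]={C}  "bc"
  [2..3]=∅  "cc"
  [3..4]=∅  "cc"
  [4..5]=∅  "cb"
  [5..6]={C}  "bb"
  [6..7]={S,X3}  "ba"  orig:{S}
  [0..2]={S}  "cbc"
  [1..3]=∅  "bcc"
  [2..4]=∅  "ccc"
  [3..5]=∅  "ccb"
  [4..6]={S}  "cbb"
  [5..7]={C}  "bba"
  [0..3]=∅  "cbcc"
  [1..4]=∅  "bccc"
  [2..5]=∅  "cccb"
  [3..6]=∅  "ccbb"
  [4..7]={S,X3}  "cbba"  orig:{S}
  [0..4]=∅  "cbccc"
  [1..5]=∅  "bcccb"
  [2..6]=∅  "cccbb"
  [3..7]=∅  "ccbba"
  [0..5]=∅  "cbcccb"
  [1..6]=∅  "bcccbb"
  [2..7]=∅  "cccbba"
  [0..6]=∅  "cbcccbb"
  [1..7]=∅  "bcccbba"
  [0..7]=∅  "cbcccbba"

S ∉ T[0,7] ⇒ NO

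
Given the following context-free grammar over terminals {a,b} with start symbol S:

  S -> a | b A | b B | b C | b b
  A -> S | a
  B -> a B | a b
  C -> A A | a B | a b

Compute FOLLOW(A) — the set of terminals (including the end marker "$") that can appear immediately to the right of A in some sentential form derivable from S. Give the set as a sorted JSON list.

FIRST iteration:
[1]
  A via A→a: +{a}
  B via B→a B: +{a}
  C via C→A A: +{a}
  S via S→a: +{a}
  S via S→b A: +{b}
  S: {a,b}  A: {a}  B: {a}  C: {a}
[2]
  A via A→S: +{b}
  C via C→A A: +{b}
  S: {a,b}  A: {a,b}  B: {a}  C: {a,b}
[3] done
  S: {a,b}  A: {a,b}  B: {a}  C: {a,b}

Compute FOLLOW by fixpoint:
FOLLOW(S) := {$}
pass 1:
  C→A A: FOLLOW(A) ⊇ FIRST(A) = {a,b}; new: +{a,b}
  S→b A: FOLLOW(A) ⊇ FOLLOW(S) ⊇ {$}; new: +{$}
  S→b B: FOLLOW(B) ⊇ FOLLOW(S) ⊇ {$}; new: +{$}
  S→b C: FOLLOW(C) ⊇ FOLLOW(S) ⊇ {$}; new: +{$}
  S: {$}  A: {$,a,b}  B: {$}  C: {$}
pass 2:
  A→S: FOLLOW(S) ⊇ FOLLOW(A) ⊇ {$,a,b}; new: +{a,b}
  S→b B: FOLLOW(B) ⊇ FOLLOW(S) ⊇ {$,a,b}; new: +{a,b}
  S→b C: FOLLOW(C) ⊇ FOLLOW(S) ⊇ {$,a,b}; new: +{a,b}
  S: {$,a,b}  A: {$,a,b}  B: {$,a,b}  C: {$,a,b}
pass 3: (no change)
  S: {$,a,b}  A: {$,a,b}  B: {$,a,b}  C: {$,a,b}

FOLLOW(A) = ["$", "a", "b"]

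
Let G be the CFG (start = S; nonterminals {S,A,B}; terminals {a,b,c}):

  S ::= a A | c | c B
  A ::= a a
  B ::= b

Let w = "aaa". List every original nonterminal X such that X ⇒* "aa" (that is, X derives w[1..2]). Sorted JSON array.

CNF form of G:
  S -> T0 A | T1 B | c
  A -> T0 T0
  B -> b
  T0 -> a
  T1 -> c

CYK table (by increasing span) (cells [i..j] with 1 ≤ i ≤ j ≤ 2 only):
  T[1,1] 'a' = {T0}  orig:{}
  T[2,2] 'a' = {T0}  orig:{}
  T[1,2] 'aa' = {A}

Original NTs in T[1,2] deriving "aa": ["A"]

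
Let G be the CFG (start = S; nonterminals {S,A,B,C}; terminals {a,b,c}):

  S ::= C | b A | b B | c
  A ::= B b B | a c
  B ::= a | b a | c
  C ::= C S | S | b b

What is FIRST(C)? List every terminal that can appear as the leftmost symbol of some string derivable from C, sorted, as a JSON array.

FIRST sets, iterate to fixpoint:
iter 1:
  A via A→a c: +{a}
  B via B→a: +{a}
  B via B→b a: +{b}
  B via B→c: +{c}
  C via C→b b: +{b}
  S via S→C: +{b}
  S via S→c: +{c}
  S: {b,c}  A: {a}  B: {a,b,c}  C: {b}
iter 2:
  A via A→B b B: +{b,c}
  C via C→S: +{c}
  S: {b,c}  A: {a,b,c}  B: {a,b,c}  C: {b,c}
iter 3: — fixpoint
  S: {b,c}  A: {a,b,c}  B: {a,b,c}  C: {b,c}

FIRST(C) = ["b", "c"]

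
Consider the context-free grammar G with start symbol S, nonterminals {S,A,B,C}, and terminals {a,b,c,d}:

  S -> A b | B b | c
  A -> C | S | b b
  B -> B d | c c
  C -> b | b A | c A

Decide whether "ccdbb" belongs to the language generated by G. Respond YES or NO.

Convert to CNF:
  S -> A T0 | B T0 | c
  A -> A T0 | B T0 | T0 A | T0 T0 | T1 A | b | c
  B -> B T2 | T1 T1
  C -> T0 A | T1 A | b
  T0 -> b
  T1 -> c
  T2 -> d

Fill CYK table bottom-up:
  [0..0]={A,S,T1}  "c"  orig:{A,S}
  [1..1]={A,S,T1}  "c"  orig:{A,S}
  [2..2]={T2}  "d"  orig:{}
  [3..3]={A,C,T0}  "b"  orig:{A,C}
  [4..4]={A,C,T0}  "b"  orig:{A,C}
  [0..1]={A,B,C}  "cc"
  [1..2]=∅  "cd"
  [2..3]=∅  "db"
  [3..4]={A,C,S}  "bb"
  [0..2]={B}  "ccd"
  [1..3]=∅  "cdb"
  [2..4]=∅  "dbb"
  [0..3]={A,S}  "ccdb"
  [1..4]=∅  "cdbb"
  [0..4]={A,S}  "ccdbb"

S ∈ T[0,4] ⇒ YES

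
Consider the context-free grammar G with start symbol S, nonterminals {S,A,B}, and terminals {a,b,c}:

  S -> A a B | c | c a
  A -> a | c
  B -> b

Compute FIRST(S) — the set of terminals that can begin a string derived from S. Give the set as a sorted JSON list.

FIRST sets, iterate to fixpoint:
iter 1:
  A via A→a: +{a}
  A via A→c: +{c}
  B via B→b: +{b}
  S via S→A a B: +{a,c}
  S: {a,c}  A: {a,c}  B: {b}
iter 2: (stable)
  S: {a,c}  A: {a,c}  B: {b}

FIRST(S) = ["a", "c"]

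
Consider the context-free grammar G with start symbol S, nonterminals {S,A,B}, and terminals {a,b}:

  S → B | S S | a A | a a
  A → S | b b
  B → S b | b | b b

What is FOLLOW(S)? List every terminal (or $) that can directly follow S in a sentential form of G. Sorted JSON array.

FIRST iteration:
pass 1:
  A via A→b b: +{b}
  B via B→b: +{b}
  S via S→B: +{b}
  S via S→a A: +{a}
  S: {a,b}  A: {b}  B: {b}
pass 2:
  A via A→S: +{a}
  B via B→S b: +{a}
  S: {a,b}  A: {a,b}  B: {a,b}
pass 3: — fixpoint
  S: {a,b}  A: {a,b}  B: {a,b}

Compute FOLLOW by fixpoint:
FOLLOW(S) := {$}
round 1:
  B→S b: FOLLOW(S) ⊇ FIRST(b) = {b}; new: +{b}
  S→B: FOLLOW(B) ⊇ FOLLOW(S) ⊇ {$,b}; new: +{$,b}
  S→S S: FOLLOW(S) ⊇ FIRST(S) = {a,b}; new: +{a}
  S→a A: FOLLOW(A) ⊇ FOLLOW(S) ⊇ {$,a,b}; new: +{$,a,b}
  FOLLOW(S)={$,a,b}  FOLLOW(A)={$,a,b}  FOLLOW(B)={$,b}
round 2:
  S→B: FOLLOW(B) ⊇ FOLLOW(S) ⊇ {$,a,b}; new: +{a}
  FOLLOW(S)={$,a,b}  FOLLOW(A)={$,a,b}  FOLLOW(B)={$,a,b}
round 3: (no change)
  FOLLOW(S)={$,a,b}  FOLLOW(A)={$,a,b}  FOLLOW(B)={$,a,b}

FOLLOW(S) = ["$", "a", "b"]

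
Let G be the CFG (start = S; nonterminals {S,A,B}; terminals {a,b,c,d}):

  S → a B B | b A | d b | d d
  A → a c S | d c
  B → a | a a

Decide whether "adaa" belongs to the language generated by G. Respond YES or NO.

Convert to CNF:
  S -> T0 X5 | T2 T2 | T2 T3 | T3 A
  A -> T0 X4 | T2 T1
  B -> T0 T0 | a
  T0 -> a
  T1 -> c
  T2 -> d
  T3 -> b
  X4 -> T1 S
  X5 -> B B

CYK table (by increasing span):
  T[0,0] 'a' = {B,T0}  orig:{B}
  T[1,1] 'd' = {T2}  orig:{}
  T[2,2] 'a' = {B,T0}  orig:{B}
  T[3,3] 'a' = {B,T0}  orig:{B}
  T[0,1] 'ad' = ∅
  T[1,2] 'da' = ∅
  T[2,3] 'aa' = {B,X5}  orig:{B}
  T[0,2] 'ada' = ∅
  T[1,3] 'daa' = ∅
  T[0,3] 'adaa' = ∅

S ∉ T[0,3] ⇒ NO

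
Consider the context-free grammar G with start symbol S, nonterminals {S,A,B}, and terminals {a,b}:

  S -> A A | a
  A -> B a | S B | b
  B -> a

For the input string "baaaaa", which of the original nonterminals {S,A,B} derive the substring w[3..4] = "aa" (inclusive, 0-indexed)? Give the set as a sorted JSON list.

CNF form of G:
  S -> A A | a
  A -> B T0 | S B | b
  B -> a
  T0 -> a

CYK fill — only the sub-triangle for w[3..4]:
  T[3,3] 'a' = {B,S,T0}  orig:{B,S}
  T[4,4] 'a' = {B,S,T0}  orig:{B,S}
  T[3,4] 'aa' = {A}

Original NTs in T[3,4] deriving "aa": ["A"]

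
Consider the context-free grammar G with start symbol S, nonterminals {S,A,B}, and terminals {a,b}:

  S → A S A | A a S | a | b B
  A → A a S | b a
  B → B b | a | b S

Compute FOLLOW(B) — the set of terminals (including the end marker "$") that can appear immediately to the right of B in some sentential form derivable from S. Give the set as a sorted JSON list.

FIRST sets, iterate to fixpoint:
pass 1:
  A via A→b a: +{b}
  B via B→a: +{a}
  B via B→b S: +{b}
  S via S→A S A: +{b}
  S via S→a: +{a}
  FIRST[S]={a,b}  FIRST[A]={b}  FIRST[B]={a,b}
pass 2: done
  FIRST[S]={a,b}  FIRST[A]={b}  FIRST[B]={a,b}

Compute FOLLOW by fixpoint:
seed FOLLOW(S) with $
pass 1:
  A→A a S: FOLLOW(A) ⊇ FIRST(a) = {a}; new: +{a}
  A→A a S: FOLLOW(S) ⊇ FOLLOW(A) ⊇ {a}; new: +{a}
  B→B b: FOLLOW(B) ⊇ FIRST(b) = {b}; new: +{b}
  B→b S: FOLLOW(S) ⊇ FOLLOW(B) ⊇ {b}; new: +{b}
  S→A S A: FOLLOW(A) ⊇ FIRST(S) = {a,b}; new: +{b}
  S→A S A: FOLLOW(A) ⊇ FOLLOW(S) ⊇ {$,a,b}; new: +{$}
  S→b B: FOLLOW(B) ⊇ FOLLOW(S) ⊇ {$,a,b}; new: +{$,a}
  FOLLOW(S)={$,a,b}  FOLLOW(A)={$,a,b}  FOLLOW(B)={$,a,b}
pass 2: (stable)
  FOLLOW(S)={$,a,b}  FOLLOW(A)={$,a,b}  FOLLOW(B)={$,a,b}

FOLLOW(B) = ["$", "a", "b"]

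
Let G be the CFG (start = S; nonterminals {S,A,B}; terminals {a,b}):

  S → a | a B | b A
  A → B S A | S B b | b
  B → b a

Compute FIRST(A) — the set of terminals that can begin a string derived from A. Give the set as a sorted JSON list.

FIRST sets, iterate to fixpoint:
pass 1:
  A via A→b: +{b}
  B via B→b a: +{b}
  S via S→a: +{a}
  S via S→b A: +{b}
  FIRST[S]={a,b}  FIRST[A]={b}  FIRST[B]={b}
pass 2:
  A via A→S B b: +{a}
  FIRST[S]={a,b}  FIRST[A]={a,b}  FIRST[B]={b}
pass 3: (no change)
  FIRST[S]={a,b}  FIRST[A]={a,b}  FIRST[B]={b}

FIRST(A) = ["a", "b"]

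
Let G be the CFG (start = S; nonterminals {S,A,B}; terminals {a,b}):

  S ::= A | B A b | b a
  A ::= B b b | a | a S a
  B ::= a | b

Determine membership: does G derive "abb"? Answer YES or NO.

Convert to CNF:
  S -> B X4 | B X5 | T0 T1 | T1 X6 | a
  A -> B X2 | T1 X3 | a
  B -> a | b
  T0 -> b
  T1 -> a
  X2 -> T0 T0
  X3 -> S T1
  X4 -> A T0
  X5 -> T0 T0
  X6 -> S T1

CYK fill:
  [0..0]={A,B,S,T1}  "a"  orig:{A,B,S}
  [1..1]={B,T0}  "b"  orig:{B}
  [2..2]={B,T0}  "b"  orig:{B}
  [0..1]={X4}  "ab"  orig:{}
  [1..2]={X2,X5}  "bb"  orig:{}
  [0..2]={A,S}  "abb"

S ∈ T[0,2] ⇒ YES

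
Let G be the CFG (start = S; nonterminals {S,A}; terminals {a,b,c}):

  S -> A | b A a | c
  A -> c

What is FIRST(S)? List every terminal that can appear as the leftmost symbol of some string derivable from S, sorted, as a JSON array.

FIRST iteration:
[1]
  A via A→c: +{c}
  S via S→A: +{c}
  S via S→b A a: +{b}
  FIRST(S)={b,c}  FIRST(A)={c}
[2] (no change)
  FIRST(S)={b,c}  FIRST(A)={c}

FIRST(S) = ["b", "c"]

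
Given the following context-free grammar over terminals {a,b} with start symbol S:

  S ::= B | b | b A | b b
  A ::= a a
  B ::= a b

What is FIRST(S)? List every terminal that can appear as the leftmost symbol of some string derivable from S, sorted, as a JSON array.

FIRST iteration:
pass 1:
  A via A→a a: +{a}
  B via B→a b: +{a}
  S via S→B: +{a}
  S via S→b: +{b}
  FIRST(S)={a,b}  FIRST(A)={a}  FIRST(B)={a}
pass 2: (stable)
  FIRST(S)={a,b}  FIRST(A)={a}  FIRST(B)={a}

FIRST(S) = ["a", "b"]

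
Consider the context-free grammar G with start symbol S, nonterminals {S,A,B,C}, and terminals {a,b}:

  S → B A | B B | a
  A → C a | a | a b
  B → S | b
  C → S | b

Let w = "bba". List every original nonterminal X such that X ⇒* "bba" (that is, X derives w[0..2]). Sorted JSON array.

CNF form of G:
  S -> B A | B B | a
  A -> C T0 | T0 T1 | a
  B -> B A | B B | a | b
  C -> B A | B B | a | b
  T0 -> a
  T1 -> b

Fill CYK table bottom-up, restricted to cells inside w[0..2]:
  T[0,0] 'b' = {B,C,T1}  orig:{B,C}
  T[1,1] 'b' = {B,C,T1}  orig:{B,C}
  T[2,2] 'a' = {A,B,C,S,T0}  orig:{A,B,C,S}
  T[0,1] 'bb' = {B,C,S}
  T[1,2] 'ba' = {A,B,C,S}
  T[0,2] 'bba' = {A,B,C,S}

Original NTs in T[0,2] deriving "bba": ["A", "B", "C", "S"]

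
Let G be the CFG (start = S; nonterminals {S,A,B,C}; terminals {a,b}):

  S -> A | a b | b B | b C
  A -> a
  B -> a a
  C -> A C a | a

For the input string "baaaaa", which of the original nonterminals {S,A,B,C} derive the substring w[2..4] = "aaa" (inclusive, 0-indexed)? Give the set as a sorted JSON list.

CNF form of G:
  S -> T0 T1 | T1 B | T1 C | a
  A -> a
  B -> T0 T0
  C -> A X2 | a
  T0 -> a
  T1 -> b
  X2 -> C T0

CYK table (by increasing span) (cells [i..j] with 2 ≤ i ≤ j ≤ 4 only):
  cell(2,2) a: {A,C,S,T0}  orig:{A,C,S}
  cell(3,3) a: {A,C,S,T0}  orig:{A,C,S}
  cell(4,4) a: {A,C,S,T0}  orig:{A,C,S}
  cell(2,3) aa: {B,X2}  orig:{B}
  cell(3,4) aa: {B,X2}  orig:{B}
  cell(2,4) aaa: {C}

Original NTs in T[2,4] deriving "aaa": ["C"]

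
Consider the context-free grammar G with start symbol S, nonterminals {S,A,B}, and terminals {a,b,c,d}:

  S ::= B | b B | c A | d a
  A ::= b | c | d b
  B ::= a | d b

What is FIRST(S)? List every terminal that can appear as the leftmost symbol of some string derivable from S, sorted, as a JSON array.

FIRST iteration:
[1]
  A via A→b: +{b}
  A via A→c: +{c}
  A via A→d b: +{d}
  B via B→a: +{a}
  B via B→d b: +{d}
  S via S→B: +{a,d}
  S via S→b B: +{b}
  S via S→c A: +{c}
  FIRST(S)={a,b,c,d}  FIRST(A)={b,c,d}  FIRST(B)={a,d}
[2] (stable)
  FIRST(S)={a,b,c,d}  FIRST(A)={b,c,d}  FIRST(B)={a,d}

FIRST(S) = ["a", "b", "c", "d"]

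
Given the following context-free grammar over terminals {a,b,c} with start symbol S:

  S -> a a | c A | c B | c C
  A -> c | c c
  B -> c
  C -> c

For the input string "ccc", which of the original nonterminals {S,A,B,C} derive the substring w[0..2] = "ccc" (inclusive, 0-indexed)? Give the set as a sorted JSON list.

Convert to CNF:
  S -> T0 A | T0 B | T0 C | T1 T1
  A -> T0 T0 | c
  B -> c
  C -> c
  T0 -> c
  T1 -> a

CYK table (by increasing span), restricted to cells inside w[0..2]:
  cell(0,0) c: {A,B,C,T0}  orig:{A,B,C}
  cell(1,1) c: {A,B,C,T0}  orig:{A,B,C}
  cell(2,2) c: {A,B,C,T0}  orig:{A,B,C}
  cell(0,1) cc: {A,S}
  cell(1,2) cc: {A,S}
  cell(0,2) ccc: {S}

Original NTs in T[0,2] deriving "ccc": ["S"]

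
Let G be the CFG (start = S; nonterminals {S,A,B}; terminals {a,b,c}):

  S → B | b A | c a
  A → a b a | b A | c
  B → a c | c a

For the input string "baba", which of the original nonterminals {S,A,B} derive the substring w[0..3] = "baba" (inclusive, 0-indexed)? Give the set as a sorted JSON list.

Convert to CNF:
  S -> T0 T2 | T1 A | T2 T0
  A -> T0 X3 | T1 A | c
  B -> T0 T2 | T2 T0
  T0 -> a
  T1 -> b
  T2 -> c
  X3 -> T1 T0

CYK fill (cells [i..j] with 0 ≤ i ≤ j ≤ 3 only):
  [0..0]={T1}  "b"  orig:{}
  [1..1]={T0}  "a"  orig:{}
  [2..2]={T1}  "b"  orig:{}
  [3..3]={T0}  "a"  orig:{}
  [0..1]={X3}  "ba"  orig:{}
  [1..2]=∅  "ab"
  [2..3]={X3}  "ba"  orig:{}
  [0..2]=∅  "bab"
  [1..3]={A}  "aba"
  [0..3]={A,S}  "baba"

Original NTs in T[0,3] deriving "baba": ["A", "S"]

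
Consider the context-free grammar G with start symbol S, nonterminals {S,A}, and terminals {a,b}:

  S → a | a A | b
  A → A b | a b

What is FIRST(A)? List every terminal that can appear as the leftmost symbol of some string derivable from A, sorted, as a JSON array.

FIRST iteration:
iter 1:
  A via A→a b: +{a}
  S via S→a: +{a}
  S via S→b: +{b}
  FIRST(S)={a,b}  FIRST(A)={a}
iter 2: (stable)
  FIRST(S)={a,b}  FIRST(A)={a}

FIRST(A) = ["a"]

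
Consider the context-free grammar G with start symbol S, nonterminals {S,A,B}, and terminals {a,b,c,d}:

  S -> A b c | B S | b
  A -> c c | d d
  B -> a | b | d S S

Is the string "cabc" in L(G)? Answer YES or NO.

CNF form of G:
  S -> A X4 | B S | b
  A -> T0 T0 | T1 T1
  B -> T1 X3 | a | b
  T0 -> c
  T1 -> d
  T2 -> b
  X3 -> S S
  X4 -> T2 T0

Fill CYK table bottom-up:
  T[0,0] 'c' = {T0}  orig:{}
  T[1,1] 'a' = {B}
  T[2,2] 'b' = {B,S,T2}  orig:{B,S}
  T[3,3] 'c' = {T0}  orig:{}
  T[0,1] 'ca' = ∅
  T[1,2] 'ab' = {S}
  T[2,3] 'bc' = {X4}  orig:{}
  T[0,2] 'cab' = ∅
  T[1,3] 'abc' = ∅
  T[0,3] 'cabc' = ∅

S ∉ T[0,3] ⇒ NO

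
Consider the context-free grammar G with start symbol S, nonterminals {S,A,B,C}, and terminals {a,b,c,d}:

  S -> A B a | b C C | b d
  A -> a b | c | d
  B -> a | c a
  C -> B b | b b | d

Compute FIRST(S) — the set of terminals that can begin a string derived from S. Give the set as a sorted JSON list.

Compute FIRST by fixpoint:
pass 1:
  A via A→a b: +{a}
  A via A→c: +{c}
  A via A→d: +{d}
  B via B→a: +{a}
  B via B→c a: +{c}
  C via C→B b: +{a,c}
  C via C→b b: +{b}
  C via C→d: +{d}
  S via S→A B a: +{a,c,d}
  S via S→b C C: +{b}
  FIRST[S]={a,b,c,d}  FIRST[A]={a,c,d}  FIRST[B]={a,c}  FIRST[C]={a,b,c,d}
pass 2: (stable)
  FIRST[S]={a,b,c,d}  FIRST[A]={a,c,d}  FIRST[B]={a,c}  FIRST[C]={a,b,c,d}

FIRST(S) = ["a", "b", "c", "d"]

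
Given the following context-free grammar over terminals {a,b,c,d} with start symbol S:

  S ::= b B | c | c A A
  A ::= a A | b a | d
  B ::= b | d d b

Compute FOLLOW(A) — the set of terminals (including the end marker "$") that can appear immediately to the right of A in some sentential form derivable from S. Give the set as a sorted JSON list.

FIRST iteration:
iter 1:
  A via A→a A: +{a}
  A via A→b a: +{b}
  A via A→d: +{d}
  B via B→b: +{b}
  B via B→d d b: +{d}
  S via S→b B: +{b}
  S via S→c: +{c}
  FIRST[S]={b,c}  FIRST[A]={a,b,d}  FIRST[B]={b,d}
iter 2: — fixpoint
  FIRST[S]={b,c}  FIRST[A]={a,b,d}  FIRST[B]={b,d}

FOLLOW sets:
initialize: $ ∈ FOLLOW(S)
round 1:
  S→b B: FOLLOW(B) ⊇ FOLLOW(S) ⊇ {$}; new: +{$}
  S→c A A: FOLLOW(A) ⊇ FIRST(A) = {a,b,d}; new: +{a,b,d}
  S→c A A: FOLLOW(A) ⊇ FOLLOW(S) ⊇ {$}; new: +{$}
  FOLLOW(S)={$}  FOLLOW(A)={$,a,b,d}  FOLLOW(B)={$}
round 2: (no change)
  FOLLOW(S)={$}  FOLLOW(A)={$,a,b,d}  FOLLOW(B)={$}

FOLLOW(A) = ["$", "a", "b", "d"]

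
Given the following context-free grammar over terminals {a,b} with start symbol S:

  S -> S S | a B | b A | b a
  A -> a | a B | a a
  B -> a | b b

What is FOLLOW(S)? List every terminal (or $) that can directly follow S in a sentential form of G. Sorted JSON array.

FIRST iteration:
[1]
  A via A→a: +{a}
  B via B→a: +{a}
  B via B→b b: +{b}
  S via S→a B: +{a}
  S via S→b A: +{b}
  S: {a,b}  A: {a}  B: {a,b}
[2] — fixpoint
  S: {a,b}  A: {a}  B: {a,b}

Compute FOLLOW by fixpoint:
initialize: $ ∈ FOLLOW(S)
round 1:
  S→S S: FOLLOW(S) ⊇ FIRST(S) = {a,b}; new: +{a,b}
  S→a B: FOLLOW(B) ⊇ FOLLOW(S) ⊇ {$,a,b}; new: +{$,a,b}
  S→b A: FOLLOW(A) ⊇ FOLLOW(S) ⊇ {$,a,b}; new: +{$,a,b}
  FOLLOW(S)={$,a,b}  FOLLOW(A)={$,a,b}  FOLLOW(B)={$,a,b}
round 2: (no change)
  FOLLOW(S)={$,a,b}  FOLLOW(A)={$,a,b}  FOLLOW(B)={$,a,b}

FOLLOW(S) = ["$", "a", "b"]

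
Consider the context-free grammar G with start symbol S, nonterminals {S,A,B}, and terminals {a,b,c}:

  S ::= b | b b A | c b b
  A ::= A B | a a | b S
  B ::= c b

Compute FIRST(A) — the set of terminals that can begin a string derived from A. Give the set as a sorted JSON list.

FIRST sets, iterate to fixpoint:
round 1:
  A via A→a a: +{a}
  A via A→b S: +{b}
  B via B→c b: +{c}
  S via S→b: +{b}
  S via S→c b b: +{c}
  FIRST(S)={b,c}  FIRST(A)={a,b}  FIRST(B)={c}
round 2: (no change)
  FIRST(S)={b,c}  FIRST(A)={a,b}  FIRST(B)={c}

FIRST(A) = ["a", "b"]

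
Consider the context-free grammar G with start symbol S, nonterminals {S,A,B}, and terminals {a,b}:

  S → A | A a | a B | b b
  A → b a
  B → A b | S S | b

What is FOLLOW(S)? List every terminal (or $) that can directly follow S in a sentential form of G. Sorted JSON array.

FIRST iteration:
pass 1:
  A via A→b a: +{b}
  B via B→A b: +{b}
  S via S→A: +{b}
  S via S→a B: +{a}
  FIRST[S]={a,b}  FIRST[A]={b}  FIRST[B]={b}
pass 2:
  B via B→S S: +{a}
  FIRST[S]={a,b}  FIRST[A]={b}  FIRST[B]={a,b}
pass 3: (no change)
  FIRST[S]={a,b}  FIRST[A]={b}  FIRST[B]={a,b}

FOLLOW iteration:
FOLLOW(S) := {$}
iter 1:
  B→A b: FOLLOW(A) ⊇ FIRST(b) = {b}; new: +{b}
  B→S S: FOLLOW(S) ⊇ FIRST(S) = {a,b}; new: +{a,b}
  S→A: FOLLOW(A) ⊇ FOLLOW(S) ⊇ {$,a,b}; new: +{$,a}
  S→a B: FOLLOW(B) ⊇ FOLLOW(S) ⊇ {$,a,b}; new: +{$,a,b}
  S: {$,a,b}  A: {$,a,b}  B: {$,a,b}
iter 2: (stable)
  S: {$,a,b}  A: {$,a,b}  B: {$,a,b}

FOLLOW(S) = ["$", "a", "b"]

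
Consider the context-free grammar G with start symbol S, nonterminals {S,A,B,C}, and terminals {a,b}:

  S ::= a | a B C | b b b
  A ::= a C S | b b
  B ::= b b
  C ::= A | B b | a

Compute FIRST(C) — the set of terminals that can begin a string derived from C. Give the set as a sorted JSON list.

FIRST iteration:
iter 1:
  A via A→a C S: +{a}
  A via A→b b: +{b}
  B via B→b b: +{b}
  C via C→A: +{a,b}
  S via S→a: +{a}
  S via S→b b b: +{b}
  FIRST[S]={a,b}  FIRST[A]={a,b}  FIRST[B]={b}  FIRST[C]={a,b}
iter 2: — fixpoint
  FIRST[S]={a,b}  FIRST[A]={a,b}  FIRST[B]={b}  FIRST[C]={a,b}

FIRST(C) = ["a", "b"]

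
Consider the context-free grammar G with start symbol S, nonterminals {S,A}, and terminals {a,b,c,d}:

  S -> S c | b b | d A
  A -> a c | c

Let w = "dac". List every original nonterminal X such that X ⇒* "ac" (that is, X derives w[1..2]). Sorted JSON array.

CNF form of G:
  S -> S T1 | T2 T2 | T3 A
  A -> T0 T1 | c
  T0 -> a
  T1 -> c
  T2 -> b
  T3 -> d

CYK table (by increasing span) — only the sub-triangle for w[1..2]:
  T[1,1] 'a' = {T0}  orig:{}
  T[2,2] 'c' = {A,T1}  orig:{A}
  T[1,2] 'ac' = {A}

Original NTs in T[1,2] deriving "ac": ["A"]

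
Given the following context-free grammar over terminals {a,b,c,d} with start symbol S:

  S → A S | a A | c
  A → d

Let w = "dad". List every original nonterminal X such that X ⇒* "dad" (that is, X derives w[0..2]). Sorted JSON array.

CNF form of G:
  S -> A S | T0 A | c
  A -> d
  T0 -> a

CYK fill, restricted to cells inside w[0..2]:
  cell(0,0) d: {A}
  cell(1,1) a: {T0}  orig:{}
  cell(2,2) d: {A}
  cell(0,1) da: ∅
  cell(1,2) ad: {S}
  cell(0,2) dad: {S}

Original NTs in T[0,2] deriving "dad": ["S"]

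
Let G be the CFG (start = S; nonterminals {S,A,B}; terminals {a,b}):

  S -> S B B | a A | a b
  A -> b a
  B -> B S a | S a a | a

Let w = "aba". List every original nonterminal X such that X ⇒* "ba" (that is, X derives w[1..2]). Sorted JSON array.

Convert to CNF:
  S -> S X4 | T1 A | T1 T0
  A -> T0 T1
  B -> B X2 | S X3 | a
  T0 -> b
  T1 -> a
  X2 -> S T1
  X3 -> T1 T1
  X4 -> B B

Fill CYK table bottom-up — only the sub-triangle for w[1..2]:
  cell(1,1) b: {T0}  orig:{}
  cell(2,2) a: {B,T1}  orig:{B}
  cell(1,2) ba: {A}

Original NTs in T[1,2] deriving "ba": ["A"]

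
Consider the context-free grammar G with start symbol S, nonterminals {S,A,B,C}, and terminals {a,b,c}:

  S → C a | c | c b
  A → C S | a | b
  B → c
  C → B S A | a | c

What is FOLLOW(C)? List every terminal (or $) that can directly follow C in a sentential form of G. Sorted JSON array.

FIRST sets, iterate to fixpoint:
[1]
  A via A→a: +{a}
  A via A→b: +{b}
  B via B→c: +{c}
  C via C→B S A: +{c}
  C via C→a: +{a}
  S via S→C a: +{a,c}
  FIRST[S]={a,c}  FIRST[A]={a,b}  FIRST[B]={c}  FIRST[C]={a,c}
[2]
  A via A→C S: +{c}
  FIRST[S]={a,c}  FIRST[A]={a,b,c}  FIRST[B]={c}  FIRST[C]={a,c}
[3] (no change)
  FIRST[S]={a,c}  FIRST[A]={a,b,c}  FIRST[B]={c}  FIRST[C]={a,c}

Compute FOLLOW by fixpoint:
FOLLOW(S) := {$}
iter 1:
  A→C S: FOLLOW(C) ⊇ FIRST(S) = {a,c}; new: +{a,c}
  C→B S A: FOLLOW(B) ⊇ FIRST(S) = {a,c}; new: +{a,c}
  C→B S A: FOLLOW(S) ⊇ FIRST(A) = {a,b,c}; new: +{a,b,c}
  C→B S A: FOLLOW(A) ⊇ FOLLOW(C) ⊇ {a,c}; new: +{a,c}
  FOLLOW[S]={$,a,b,c}  FOLLOW[A]={a,c}  FOLLOW[B]={a,c}  FOLLOW[C]={a,c}
iter 2: (stable)
  FOLLOW[S]={$,a,b,c}  FOLLOW[A]={a,c}  FOLLOW[B]={a,c}  FOLLOW[C]={a,c}

FOLLOW(C) = ["a", "c"]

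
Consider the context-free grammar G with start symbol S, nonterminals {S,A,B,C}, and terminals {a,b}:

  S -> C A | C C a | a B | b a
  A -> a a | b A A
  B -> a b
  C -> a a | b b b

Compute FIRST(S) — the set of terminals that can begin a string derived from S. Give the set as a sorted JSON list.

FIRST sets, iterate to fixpoint:
pass 1:
  A via A→a a: +{a}
  A via A→b A A: +{b}
  B via B→a b: +{a}
  C via C→a a: +{a}
  C via C→b b b: +{b}
  S via S→C A: +{a,b}
  S: {a,b}  A: {a,b}  B: {a}  C: {a,b}
pass 2: done
  S: {a,b}  A: {a,b}  B: {a}  C: {a,b}

FIRST(S) = ["a", "b"]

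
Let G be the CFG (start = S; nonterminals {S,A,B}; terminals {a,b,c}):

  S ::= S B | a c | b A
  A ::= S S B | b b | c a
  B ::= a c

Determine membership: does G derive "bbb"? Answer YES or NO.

CNF form of G:
  S -> S B | T0 A | T2 T1
  A -> S X3 | T0 T0 | T1 T2
  B -> T2 T1
  T0 -> b
  T1 -> c
  T2 -> a
  X3 -> S B

Fill CYK table bottom-up:
  T[0,0] 'b' = {T0}  orig:{}
  T[1,1] 'b' = {T0}  orig:{}
  T[2,2] 'b' = {T0}  orig:{}
  T[0,1] 'bb' = {A}
  T[1,2] 'bb' = {A}
  T[0,2] 'bbb' = {S}

S ∈ T[0,2] ⇒ YES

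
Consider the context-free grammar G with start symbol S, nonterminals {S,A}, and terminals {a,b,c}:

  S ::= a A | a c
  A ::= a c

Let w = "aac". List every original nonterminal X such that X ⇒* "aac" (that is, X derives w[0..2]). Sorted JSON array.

CNF form of G:
  S -> T0 A | T0 T1
  A -> T0 T1
  T0 -> a
  T1 -> c

CYK table (by increasing span) — only the sub-triangle for w[0..2]:
  T[0,0] 'a' = {T0}  orig:{}
  T[1,1] 'a' = {T0}  orig:{}
  T[2,2] 'c' = {T1}  orig:{}
  T[0,1] 'aa' = ∅
  T[1,2] 'ac' = {A,S}
  T[0,2] 'aac' = {S}

Original NTs in T[0,2] deriving "aac": ["S"]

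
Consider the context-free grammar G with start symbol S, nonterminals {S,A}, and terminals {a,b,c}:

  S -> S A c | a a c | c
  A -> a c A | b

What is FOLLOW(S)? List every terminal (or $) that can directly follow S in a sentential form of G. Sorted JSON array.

FIRST sets, iterate to fixpoint:
round 1:
  A via A→a c A: +{a}
  A via A→b: +{b}
  S via S→a a c: +{a}
  S via S→c: +{c}
  FIRST[S]={a,c}  FIRST[A]={a,b}
round 2: (stable)
  FIRST[S]={a,c}  FIRST[A]={a,b}

FOLLOW sets:
FOLLOW(S) := {$}
round 1:
  S→S A c: FOLLOW(S) ⊇ FIRST(A) = {a,b}; new: +{a,b}
  S→S A c: FOLLOW(A) ⊇ FIRST(c) = {c}; new: +{c}
  FOLLOW(S)={$,a,b}  FOLLOW(A)={c}
round 2: (no change)
  FOLLOW(S)={$,a,b}  FOLLOW(A)={c}

FOLLOW(S) = ["$", "a", "b"]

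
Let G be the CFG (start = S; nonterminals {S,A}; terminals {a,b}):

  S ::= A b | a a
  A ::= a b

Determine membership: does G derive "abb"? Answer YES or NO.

CNF form of G:
  S -> A T1 | T0 T0
  A -> T0 T1
  T0 -> a
  T1 -> b

CYK fill:
  [0..0]={T0}  "a"  orig:{}
  [1..1]={T1}  "b"  orig:{}
  [2..2]={T1}  "b"  orig:{}
  [0..1]={A}  "ab"
  [1..2]=∅  "bb"
  [0..2]={S}  "abb"

S ∈ T[0,2] ⇒ YES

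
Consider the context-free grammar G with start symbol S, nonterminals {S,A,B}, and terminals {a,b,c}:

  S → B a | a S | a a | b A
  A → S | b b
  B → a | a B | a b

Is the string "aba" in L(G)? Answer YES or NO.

CNF form of G:
  S -> B T0 | T0 S | T0 T0 | T1 A
  A -> B T0 | T0 S | T0 T0 | T1 A | T1 T1
  B -> T0 B | T0 T1 | a
  T0 -> a
  T1 -> b

CYK table (by increasing span):
  [0..0]={B,T0}  "a"  orig:{B}
  [1..1]={T1}  "b"  orig:{}
  [2..2]={B,T0}  "a"  orig:{B}
  [0..1]={B}  "ab"
  [1..2]=∅  "ba"
  [0..2]={A,S}  "aba"

S ∈ T[0,2] ⇒ YES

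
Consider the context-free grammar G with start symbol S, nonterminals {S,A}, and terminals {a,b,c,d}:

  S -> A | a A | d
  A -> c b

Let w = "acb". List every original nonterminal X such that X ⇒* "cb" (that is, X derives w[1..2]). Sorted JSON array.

CNF form of G:
  S -> T0 T1 | T2 A | d
  A -> T0 T1
  T0 -> c
  T1 -> b
  T2 -> a

CYK table (by increasing span) (cells [i..j] with 1 ≤ i ≤ j ≤ 2 only):
  cell(1,1) c: {T0}  orig:{}
  cell(2,2) b: {T1}  orig:{}
  cell(1,2) cb: {A,S}

Original NTs in T[1,2] deriving "cb": ["A", "S"]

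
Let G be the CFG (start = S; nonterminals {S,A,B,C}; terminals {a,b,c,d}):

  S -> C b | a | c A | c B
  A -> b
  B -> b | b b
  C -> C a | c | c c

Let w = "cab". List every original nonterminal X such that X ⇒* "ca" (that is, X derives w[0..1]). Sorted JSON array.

Convert to CNF:
  S -> C T0 | T2 A | T2 B | a
  A -> b
  B -> T0 T0 | b
  C -> C T1 | T2 T2 | c
  T0 -> b
  T1 -> a
  T2 -> c

CYK table (by increasing span) (cells [i..j] with 0 ≤ i ≤ j ≤ 1 only):
  T[0,0] 'c' = {C,T2}  orig:{C}
  T[1,1] 'a' = {S,T1}  orig:{S}
  T[0,1] 'ca' = {C}

Original NTs in T[0,1] deriving "ca": ["C"]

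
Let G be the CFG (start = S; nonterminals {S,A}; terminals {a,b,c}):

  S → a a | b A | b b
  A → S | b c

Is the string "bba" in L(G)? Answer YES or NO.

Convert to CNF:
  S -> T0 T0 | T1 A | T1 T1
  A -> T0 T0 | T1 A | T1 T1 | T1 T2
  T0 -> a
  T1 -> b
  T2 -> c

CYK table (by increasing span):
  [0..0]={T1}  "b"  orig:{}
  [1..1]={T1}  "b"  orig:{}
  [2..2]={T0}  "a"  orig:{}
  [0..1]={A,S}  "bb"
  [1..2]=∅  "ba"
  [0..2]=∅  "bba"

S ∉ T[0,2] ⇒ NO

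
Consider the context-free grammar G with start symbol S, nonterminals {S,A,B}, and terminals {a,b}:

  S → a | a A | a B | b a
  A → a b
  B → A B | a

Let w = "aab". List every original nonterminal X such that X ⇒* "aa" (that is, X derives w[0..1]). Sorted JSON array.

Convert to CNF:
  S -> T0 A | T0 B | T1 T0 | a
  A -> T0 T1
  B -> A B | a
  T0 -> a
  T1 -> b

CYK table (by increasing span) (cells [i..j] with 0 ≤ i ≤ j ≤ 1 only):
  cell(0,0) a: {B,S,T0}  orig:{B,S}
  cell(1,1) a: {B,S,T0}  orig:{B,S}
  cell(0,1) aa: {S}

Original NTs in T[0,1] deriving "aa": ["S"]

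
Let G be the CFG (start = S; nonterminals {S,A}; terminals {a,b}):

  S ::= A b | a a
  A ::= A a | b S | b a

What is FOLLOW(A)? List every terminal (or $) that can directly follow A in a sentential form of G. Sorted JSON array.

FIRST sets, iterate to fixpoint:
[1]
  A via A→b S: +{b}
  S via S→A b: +{b}
  S via S→a a: +{a}
  FIRST(S)={a,b}  FIRST(A)={b}
[2] (no change)
  FIRST(S)={a,b}  FIRST(A)={b}

FOLLOW sets:
initialize: $ ∈ FOLLOW(S)
iter 1:
  A→A a: FOLLOW(A) ⊇ FIRST(a) = {a}; new: +{a}
  A→b S: FOLLOW(S) ⊇ FOLLOW(A) ⊇ {a}; new: +{a}
  S→A b: FOLLOW(A) ⊇ FIRST(b) = {b}; new: +{b}
  S: {$,a}  A: {a,b}
iter 2:
  A→b S: FOLLOW(S) ⊇ FOLLOW(A) ⊇ {a,b}; new: +{b}
  S: {$,a,b}  A: {a,b}
iter 3: (stable)
  S: {$,a,b}  A: {a,b}

FOLLOW(A) = ["a", "b"]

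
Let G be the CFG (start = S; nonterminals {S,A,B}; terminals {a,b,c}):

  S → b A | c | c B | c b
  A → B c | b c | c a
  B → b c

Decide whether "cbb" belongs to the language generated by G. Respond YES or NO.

Convert to CNF:
  S -> T0 B | T0 T1 | T1 A | c
  A -> B T0 | T0 T2 | T1 T0
  B -> T1 T0
  T0 -> c
  T1 -> b
  T2 -> a

CYK fill:
  [0..0]={S,T0}  "c"  orig:{S}
  [1..1]={T1}  "b"  orig:{}
  [2..2]={T1}  "b"  orig:{}
  [0..1]={S}  "cb"
  [1..2]=∅  "bb"
  [0..2]=∅  "cbb"

S ∉ T[0,2] ⇒ NO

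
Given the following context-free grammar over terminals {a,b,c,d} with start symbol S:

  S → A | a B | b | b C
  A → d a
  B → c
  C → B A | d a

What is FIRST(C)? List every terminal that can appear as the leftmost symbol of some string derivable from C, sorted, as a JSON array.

FIRST iteration:
[1]
  A via A→d a: +{d}
  B via B→c: +{c}
  C via C→B A: +{c}
  C via C→d a: +{d}
  S via S→A: +{d}
  S via S→a B: +{a}
  S via S→b: +{b}
  S: {a,b,d}  A: {d}  B: {c}  C: {c,d}
[2] done
  S: {a,b,d}  A: {d}  B: {c}  C: {c,d}

FIRST(C) = ["c", "d"]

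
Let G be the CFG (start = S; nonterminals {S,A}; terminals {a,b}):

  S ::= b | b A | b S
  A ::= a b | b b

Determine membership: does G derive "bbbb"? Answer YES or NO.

Convert to CNF:
  S -> T1 A | T1 S | b
  A -> T0 T1 | T1 T1
  T0 -> a
  T1 -> b

Fill CYK table bottom-up:
  T[0,0] 'b' = {S,T1}  orig:{S}
  T[1,1] 'b' = {S,T1}  orig:{S}
  T[2,2] 'b' = {S,T1}  orig:{S}
  T[3,3] 'b' = {S,T1}  orig:{S}
  T[0,1] 'bb' = {A,S}
  T[1,2] 'bb' = {A,S}
  T[2,3] 'bb' = {A,S}
  T[0,2] 'bbb' = {S}
  T[1,3] 'bbb' = {S}
  T[0,3] 'bbbb' = {S}

S ∈ T[0,3] ⇒ YES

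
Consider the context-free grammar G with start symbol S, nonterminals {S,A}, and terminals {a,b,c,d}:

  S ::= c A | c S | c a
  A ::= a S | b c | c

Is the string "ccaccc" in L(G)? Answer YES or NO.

Convert to CNF:
  S -> T2 A | T2 S | T2 T0
  A -> T0 S | T1 T2 | c
  T0 -> a
  T1 -> b
  T2 -> c

CYK table (by increasing span):
  cell(0,0) c: {A,T2}  orig:{A}
  cell(1,1) c: {A,T2}  orig:{A}
  cell(2,2) a: {T0}  orig:{}
  cell(3,3) c: {A,T2}  orig:{A}
  cell(4,4) c: {A,T2}  orig:{A}
  cell(5,5) c: {A,T2}  orig:{A}
  cell(0,1) cc: {S}
  cell(1,2) ca: {S}
  cell(2,3) ac: ∅
  cell(3,4) cc: {S}
  cell(4,5) cc: {S}
  cell(0,2) cca: {S}
  cell(1,3) cac: ∅
  cell(2,4) acc: {A}
  cell(3,5) ccc: {S}
  cell(0,3) ccac: ∅
  cell(1,4) cacc: {S}
  cell(2,5) accc: {A}
  cell(0,4) ccacc: {S}
  cell(1,5) caccc: {S}
  cell(0,5) ccaccc: {S}

S ∈ T[0,5] ⇒ YES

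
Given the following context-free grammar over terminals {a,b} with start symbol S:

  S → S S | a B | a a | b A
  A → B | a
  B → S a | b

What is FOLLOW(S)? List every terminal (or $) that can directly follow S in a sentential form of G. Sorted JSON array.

FIRST iteration:
[1]
  A via A→a: +{a}
  B via B→b: +{b}
  S via S→a B: +{a}
  S via S→b A: +{b}
  S: {a,b}  A: {a}  B: {b}
[2]
  A via A→B: +{b}
  B via B→S a: +{a}
  S: {a,b}  A: {a,b}  B: {a,b}
[3] — fixpoint
  S: {a,b}  A: {a,b}  B: {a,b}

Compute FOLLOW by fixpoint:
seed FOLLOW(S) with $
round 1:
  B→S a: FOLLOW(S) ⊇ FIRST(a) = {a}; new: +{a}
  S→S S: FOLLOW(S) ⊇ FIRST(S) = {a,b}; new: +{b}
  S→a B: FOLLOW(B) ⊇ FOLLOW(S) ⊇ {$,a,b}; new: +{$,a,b}
  S→b A: FOLLOW(A) ⊇ FOLLOW(S) ⊇ {$,a,b}; new: +{$,a,b}
  S: {$,a,b}  A: {$,a,b}  B: {$,a,b}
round 2: — fixpoint
  S: {$,a,b}  A: {$,a,b}  B: {$,a,b}

FOLLOW(S) = ["$", "a", "b"]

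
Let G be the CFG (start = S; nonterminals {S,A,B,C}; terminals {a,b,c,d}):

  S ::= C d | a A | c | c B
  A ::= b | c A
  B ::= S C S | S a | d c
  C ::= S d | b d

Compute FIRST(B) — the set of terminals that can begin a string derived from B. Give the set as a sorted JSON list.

FIRST sets, iterate to fixpoint:
[1]
  A via A→b: +{b}
  A via A→c A: +{c}
  B via B→d c: +{d}
  C via C→b d: +{b}
  S via S→C d: +{b}
  S via S→a A: +{a}
  S via S→c: +{c}
  FIRST(S)={a,b,c}  FIRST(A)={b,c}  FIRST(B)={d}  FIRST(C)={b}
[2]
  B via B→S C S: +{a,b,c}
  C via C→S d: +{a,c}
  FIRST(S)={a,b,c}  FIRST(A)={b,c}  FIRST(B)={a,b,c,d}  FIRST(C)={a,b,c}
[3] done
  FIRST(S)={a,b,c}  FIRST(A)={b,c}  FIRST(B)={a,b,c,d}  FIRST(C)={a,b,c}

FIRST(B) = ["a", "b", "c", "d"]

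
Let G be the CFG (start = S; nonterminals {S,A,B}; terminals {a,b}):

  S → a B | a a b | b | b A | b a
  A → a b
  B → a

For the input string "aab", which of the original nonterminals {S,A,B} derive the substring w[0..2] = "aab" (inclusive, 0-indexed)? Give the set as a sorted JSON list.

Convert to CNF:
  S -> T0 B | T0 X2 | T1 A | T1 T0 | b
  A -> T0 T1
  B -> a
  T0 -> a
  T1 -> b
  X2 -> T0 T1

CYK table (by increasing span) (cells [i..j] with 0 ≤ i ≤ j ≤ 2 only):
  T[0,0] 'a' = {B,T0}  orig:{B}
  T[1,1] 'a' = {B,T0}  orig:{B}
  T[2,2] 'b' = {S,T1}  orig:{S}
  T[0,1] 'aa' = {S}
  T[1,2] 'ab' = {A,X2}  orig:{A}
  T[0,2] 'aab' = {S}

Original NTs in T[0,2] deriving "aab": ["S"]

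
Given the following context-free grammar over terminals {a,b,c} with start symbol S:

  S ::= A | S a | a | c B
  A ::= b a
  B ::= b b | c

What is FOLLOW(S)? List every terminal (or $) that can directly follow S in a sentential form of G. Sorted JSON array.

FIRST iteration:
[1]
  A via A→b a: +{b}
  B via B→b b: +{b}
  B via B→c: +{c}
  S via S→A: +{b}
  S via S→a: +{a}
  S via S→c B: +{c}
  FIRST[S]={a,b,c}  FIRST[A]={b}  FIRST[B]={b,c}
[2] — fixpoint
  FIRST[S]={a,b,c}  FIRST[A]={b}  FIRST[B]={b,c}

Compute FOLLOW by fixpoint:
initialize: $ ∈ FOLLOW(S)
pass 1:
  S→A: FOLLOW(A) ⊇ FOLLOW(S) ⊇ {$}; new: +{$}
  S→S a: FOLLOW(S) ⊇ FIRST(a) = {a}; new: +{a}
  S→c B: FOLLOW(B) ⊇ FOLLOW(S) ⊇ {$,a}; new: +{$,a}
  FOLLOW(S)={$,a}  FOLLOW(A)={$}  FOLLOW(B)={$,a}
pass 2:
  S→A: FOLLOW(A) ⊇ FOLLOW(S) ⊇ {$,a}; new: +{a}
  FOLLOW(S)={$,a}  FOLLOW(A)={$,a}  FOLLOW(B)={$,a}
pass 3: (stable)
  FOLLOW(S)={$,a}  FOLLOW(A)={$,a}  FOLLOW(B)={$,a}

FOLLOW(S) = ["$", "a"]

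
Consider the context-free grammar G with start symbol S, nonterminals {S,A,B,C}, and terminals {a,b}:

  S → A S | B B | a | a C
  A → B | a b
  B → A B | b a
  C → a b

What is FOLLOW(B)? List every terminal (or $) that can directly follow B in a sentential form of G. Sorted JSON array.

FIRST iteration:
iter 1:
  A via A→a b: +{a}
  B via B→A B: +{a}
  B via B→b a: +{b}
  C via C→a b: +{a}
  S via S→A S: +{a}
  S via S→B B: +{b}
  FIRST[S]={a,b}  FIRST[A]={a}  FIRST[B]={a,b}  FIRST[C]={a}
iter 2:
  A via A→B: +{b}
  FIRST[S]={a,b}  FIRST[A]={a,b}  FIRST[B]={a,b}  FIRST[C]={a}
iter 3: (no change)
  FIRST[S]={a,b}  FIRST[A]={a,b}  FIRST[B]={a,b}  FIRST[C]={a}

FOLLOW sets:
seed FOLLOW(S) with $
[1]
  B→A B: FOLLOW(A) ⊇ FIRST(B) = {a,b}; new: +{a,b}
  S→B B: FOLLOW(B) ⊇ FIRST(B) = {a,b}; new: +{a,b}
  S→B B: FOLLOW(B) ⊇ FOLLOW(S) ⊇ {$}; new: +{$}
  S→a C: FOLLOW(C) ⊇ FOLLOW(S) ⊇ {$}; new: +{$}
  FOLLOW[S]={$}  FOLLOW[A]={a,b}  FOLLOW[B]={$,a,b}  FOLLOW[C]={$}
[2] — fixpoint
  FOLLOW[S]={$}  FOLLOW[A]={a,b}  FOLLOW[B]={$,a,b}  FOLLOW[C]={$}

FOLLOW(B) = ["$", "a", "b"]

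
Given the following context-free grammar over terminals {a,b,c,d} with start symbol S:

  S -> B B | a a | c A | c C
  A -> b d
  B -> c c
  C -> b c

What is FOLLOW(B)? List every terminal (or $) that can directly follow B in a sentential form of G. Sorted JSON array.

Compute FIRST by fixpoint:
pass 1:
  A via A→b d: +{b}
  B via B→c c: +{c}
  C via C→b c: +{b}
  S via S→B B: +{c}
  S via S→a a: +{a}
  S: {a,c}  A: {b}  B: {c}  C: {b}
pass 2: (stable)
  S: {a,c}  A: {b}  B: {c}  C: {b}

FOLLOW sets:
seed FOLLOW(S) with $
pass 1:
  S→B B: FOLLOW(B) ⊇ FIRST(B) = {c}; new: +{c}
  S→B B: FOLLOW(B) ⊇ FOLLOW(S) ⊇ {$}; new: +{$}
  S→c A: FOLLOW(A) ⊇ FOLLOW(S) ⊇ {$}; new: +{$}
  S→c C: FOLLOW(C) ⊇ FOLLOW(S) ⊇ {$}; new: +{$}
  S: {$}  A: {$}  B: {$,c}  C: {$}
pass 2: done
  S: {$}  A: {$}  B: {$,c}  C: {$}

FOLLOW(B) = ["$", "c"]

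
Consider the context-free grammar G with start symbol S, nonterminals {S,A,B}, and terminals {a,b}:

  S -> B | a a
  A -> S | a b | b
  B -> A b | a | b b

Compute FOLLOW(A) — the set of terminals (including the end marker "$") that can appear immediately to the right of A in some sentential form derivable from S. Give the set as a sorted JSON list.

Compute FIRST by fixpoint:
pass 1:
  A via A→a b: +{a}
  A via A→b: +{b}
  B via B→A b: +{a,b}
  S via S→B: +{a,b}
  S: {a,b}  A: {a,b}  B: {a,b}
pass 2: done
  S: {a,b}  A: {a,b}  B: {a,b}

Compute FOLLOW by fixpoint:
FOLLOW(S) := {$}
[1]
  B→A b: FOLLOW(A) ⊇ FIRST(b) = {b}; new: +{b}
  S→B: FOLLOW(B) ⊇ FOLLOW(S) ⊇ {$}; new: +{$}
  FOLLOW(S)={$}  FOLLOW(A)={b}  FOLLOW(B)={$}
[2]
  A→S: FOLLOW(S) ⊇ FOLLOW(A) ⊇ {b}; new: +{b}
  S→B: FOLLOW(B) ⊇ FOLLOW(S) ⊇ {$,b}; new: +{b}
  FOLLOW(S)={$,b}  FOLLOW(A)={b}  FOLLOW(B)={$,b}
[3] (stable)
  FOLLOW(S)={$,b}  FOLLOW(A)={b}  FOLLOW(B)={$,b}

FOLLOW(A) = ["b"]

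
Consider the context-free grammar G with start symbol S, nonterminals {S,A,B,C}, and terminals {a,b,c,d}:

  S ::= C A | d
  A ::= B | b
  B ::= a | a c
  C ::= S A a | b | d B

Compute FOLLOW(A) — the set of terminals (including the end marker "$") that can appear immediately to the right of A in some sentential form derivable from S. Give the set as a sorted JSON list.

Compute FIRST by fixpoint:
pass 1:
  A via A→b: +{b}
  B via B→a: +{a}
  C via C→b: +{b}
  C via C→d B: +{d}
  S via S→C A: +{b,d}
  FIRST(S)={b,d}  FIRST(A)={b}  FIRST(B)={a}  FIRST(C)={b,d}
pass 2:
  A via A→B: +{a}
  FIRST(S)={b,d}  FIRST(A)={a,b}  FIRST(B)={a}  FIRST(C)={b,d}
pass 3: (no change)
  FIRST(S)={b,d}  FIRST(A)={a,b}  FIRST(B)={a}  FIRST(C)={b,d}

Compute FOLLOW by fixpoint:
seed FOLLOW(S) with $
[1]
  C→S A a: FOLLOW(S) ⊇ FIRST(A) = {a,b}; new: +{a,b}
  C→S A a: FOLLOW(A) ⊇ FIRST(a) = {a}; new: +{a}
  S→C A: FOLLOW(C) ⊇ FIRST(A) = {a,b}; new: +{a,b}
  S→C A: FOLLOW(A) ⊇ FOLLOW(S) ⊇ {$,a,b}; new: +{$,b}
  FOLLOW[S]={$,a,b}  FOLLOW[A]={$,a,b}  FOLLOW[B]={}  FOLLOW[C]={a,b}
[2]
  A→B: FOLLOW(B) ⊇ FOLLOW(A) ⊇ {$,a,b}; new: +{$,a,b}
  FOLLOW[S]={$,a,b}  FOLLOW[A]={$,a,b}  FOLLOW[B]={$,a,b}  FOLLOW[C]={a,b}
[3] (no change)
  FOLLOW[S]={$,a,b}  FOLLOW[A]={$,a,b}  FOLLOW[B]={$,a,b}  FOLLOW[C]={a,b}

FOLLOW(A) = ["$", "a", "b"]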